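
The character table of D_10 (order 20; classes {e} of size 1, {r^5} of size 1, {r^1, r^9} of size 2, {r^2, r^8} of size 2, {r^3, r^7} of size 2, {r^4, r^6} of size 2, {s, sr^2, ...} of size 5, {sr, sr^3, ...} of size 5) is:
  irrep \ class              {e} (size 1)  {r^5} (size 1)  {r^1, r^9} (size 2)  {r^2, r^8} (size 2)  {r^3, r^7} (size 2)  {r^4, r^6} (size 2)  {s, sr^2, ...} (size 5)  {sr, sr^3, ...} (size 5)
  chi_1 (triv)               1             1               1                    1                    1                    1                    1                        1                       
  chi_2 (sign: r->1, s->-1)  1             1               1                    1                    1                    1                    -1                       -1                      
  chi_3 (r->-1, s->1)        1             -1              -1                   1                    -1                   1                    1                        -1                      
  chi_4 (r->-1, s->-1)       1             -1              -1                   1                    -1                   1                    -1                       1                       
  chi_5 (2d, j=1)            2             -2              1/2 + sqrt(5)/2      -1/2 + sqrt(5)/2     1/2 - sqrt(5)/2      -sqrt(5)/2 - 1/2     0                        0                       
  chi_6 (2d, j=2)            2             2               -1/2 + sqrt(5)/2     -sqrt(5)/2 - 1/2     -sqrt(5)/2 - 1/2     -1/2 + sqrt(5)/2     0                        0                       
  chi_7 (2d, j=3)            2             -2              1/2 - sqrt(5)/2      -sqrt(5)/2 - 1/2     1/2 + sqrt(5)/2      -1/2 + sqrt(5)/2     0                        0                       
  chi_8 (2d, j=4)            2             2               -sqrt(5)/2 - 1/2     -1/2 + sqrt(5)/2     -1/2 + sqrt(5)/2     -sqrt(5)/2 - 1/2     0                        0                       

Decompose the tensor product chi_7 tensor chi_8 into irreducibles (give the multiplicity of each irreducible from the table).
chi_7 tensor chi_8 = chi_5 + chi_7 (all other irreducibles have multiplicity 0).

The character of a tensor product is the pointwise product (chi_7 * chi_8)(C) = chi_7(C) * chi_8(C):
  {e}: (2)*(2), {r^5}: (-2)*(2), {r^1, r^9}: (1/2 - sqrt(5)/2)*(-sqrt(5)/2 - 1/2), {r^2, r^8}: (-sqrt(5)/2 - 1/2)*(-1/2 + sqrt(5)/2), {r^3, r^7}: (1/2 + sqrt(5)/2)*(-1/2 + sqrt(5)/2), {r^4, r^6}: (-1/2 + sqrt(5)/2)*(-sqrt(5)/2 - 1/2), {s, sr^2, ...}: (0)*(0), {sr, sr^3, ...}: (0)*(0)
so (chi_7 * chi_8) takes values
  {e} -> 4, {r^5} -> -4, {r^1, r^9} -> 1, {r^2, r^8} -> -1, {r^3, r^7} -> 1, {r^4, r^6} -> -1, {s, sr^2, ...} -> 0, {sr, sr^3, ...} -> 0.
Now take the inner product of this character with each irreducible chi from the table, <chi_7*chi_8, chi> = (1/20) sum_C |C| (chi_7*chi_8)(C) conj(chi(C)):
  <chi_7*chi_8, chi_1> = (1/20)[1*(4)*conj(1) + 1*(-4)*conj(1) + 2*(1)*conj(1) + 2*(-1)*conj(1) + 2*(1)*conj(1) + 2*(-1)*conj(1) + 5*(0)*conj(1) + 5*(0)*conj(1)]
      = (1/20)[(4) + (-4) + (2) + (-2) + (2) + (-2) + (0) + (0)] = 0/20 = 0
  <chi_7*chi_8, chi_2> = (1/20)[1*(4)*conj(1) + 1*(-4)*conj(1) + 2*(1)*conj(1) + 2*(-1)*conj(1) + 2*(1)*conj(1) + 2*(-1)*conj(1) + 5*(0)*conj(-1) + 5*(0)*conj(-1)]
      = (1/20)[(4) + (-4) + (2) + (-2) + (2) + (-2) + (0) + (0)] = 0/20 = 0
  <chi_7*chi_8, chi_3> = (1/20)[1*(4)*conj(1) + 1*(-4)*conj(-1) + 2*(1)*conj(-1) + 2*(-1)*conj(1) + 2*(1)*conj(-1) + 2*(-1)*conj(1) + 5*(0)*conj(1) + 5*(0)*conj(-1)]
      = (1/20)[(4) + (4) + (-2) + (-2) + (-2) + (-2) + (0) + (0)] = 0/20 = 0
  <chi_7*chi_8, chi_4> = (1/20)[1*(4)*conj(1) + 1*(-4)*conj(-1) + 2*(1)*conj(-1) + 2*(-1)*conj(1) + 2*(1)*conj(-1) + 2*(-1)*conj(1) + 5*(0)*conj(-1) + 5*(0)*conj(1)]
      = (1/20)[(4) + (4) + (-2) + (-2) + (-2) + (-2) + (0) + (0)] = 0/20 = 0
  <chi_7*chi_8, chi_5> = (1/20)[1*(4)*conj(2) + 1*(-4)*conj(-2) + 2*(1)*conj(1/2 + sqrt(5)/2) + 2*(-1)*conj(-1/2 + sqrt(5)/2) + 2*(1)*conj(1/2 - sqrt(5)/2) + 2*(-1)*conj(-sqrt(5)/2 - 1/2) + 5*(0)*conj(0) + 5*(0)*conj(0)]
      = (1/20)[(8) + (8) + (1 + sqrt(5)) + (1 - sqrt(5)) + (1 - sqrt(5)) + (1 + sqrt(5)) + (0) + (0)] = 20/20 = 1
  <chi_7*chi_8, chi_6> = (1/20)[1*(4)*conj(2) + 1*(-4)*conj(2) + 2*(1)*conj(-1/2 + sqrt(5)/2) + 2*(-1)*conj(-sqrt(5)/2 - 1/2) + 2*(1)*conj(-sqrt(5)/2 - 1/2) + 2*(-1)*conj(-1/2 + sqrt(5)/2) + 5*(0)*conj(0) + 5*(0)*conj(0)]
      = (1/20)[(8) + (-8) + (-1 + sqrt(5)) + (1 + sqrt(5)) + (-sqrt(5) - 1) + (1 - sqrt(5)) + (0) + (0)] = 0/20 = 0
  <chi_7*chi_8, chi_7> = (1/20)[1*(4)*conj(2) + 1*(-4)*conj(-2) + 2*(1)*conj(1/2 - sqrt(5)/2) + 2*(-1)*conj(-sqrt(5)/2 - 1/2) + 2*(1)*conj(1/2 + sqrt(5)/2) + 2*(-1)*conj(-1/2 + sqrt(5)/2) + 5*(0)*conj(0) + 5*(0)*conj(0)]
      = (1/20)[(8) + (8) + (1 - sqrt(5)) + (1 + sqrt(5)) + (1 + sqrt(5)) + (1 - sqrt(5)) + (0) + (0)] = 20/20 = 1
  <chi_7*chi_8, chi_8> = (1/20)[1*(4)*conj(2) + 1*(-4)*conj(2) + 2*(1)*conj(-sqrt(5)/2 - 1/2) + 2*(-1)*conj(-1/2 + sqrt(5)/2) + 2*(1)*conj(-1/2 + sqrt(5)/2) + 2*(-1)*conj(-sqrt(5)/2 - 1/2) + 5*(0)*conj(0) + 5*(0)*conj(0)]
      = (1/20)[(8) + (-8) + (-sqrt(5) - 1) + (1 - sqrt(5)) + (-1 + sqrt(5)) + (1 + sqrt(5)) + (0) + (0)] = 0/20 = 0
Hence the multiplicities are chi_5: 1, chi_7: 1. Dimension check: dim(chi_7)*dim(chi_8) = 2*2 = 4 and sum (mult * dim) = 1*2 + 1*2 = 4.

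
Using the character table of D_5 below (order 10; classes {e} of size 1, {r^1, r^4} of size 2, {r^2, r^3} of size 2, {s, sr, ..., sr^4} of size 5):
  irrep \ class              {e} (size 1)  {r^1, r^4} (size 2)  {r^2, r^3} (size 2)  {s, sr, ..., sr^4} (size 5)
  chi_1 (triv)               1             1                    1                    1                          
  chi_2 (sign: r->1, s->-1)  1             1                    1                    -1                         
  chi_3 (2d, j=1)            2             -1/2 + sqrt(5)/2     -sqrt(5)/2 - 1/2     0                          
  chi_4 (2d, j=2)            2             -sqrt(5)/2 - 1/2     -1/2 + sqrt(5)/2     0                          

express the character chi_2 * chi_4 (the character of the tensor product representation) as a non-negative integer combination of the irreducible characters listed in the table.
chi_2 tensor chi_4 = chi_4 (all other irreducibles have multiplicity 0).

The character of a tensor product is the pointwise product (chi_2 * chi_4)(C) = chi_2(C) * chi_4(C):
  {e}: (1)*(2), {r^1, r^4}: (1)*(-sqrt(5)/2 - 1/2), {r^2, r^3}: (1)*(-1/2 + sqrt(5)/2), {s, sr, ..., sr^4}: (-1)*(0)
so (chi_2 * chi_4) takes values
  {e} -> 2, {r^1, r^4} -> -sqrt(5)/2 - 1/2, {r^2, r^3} -> -1/2 + sqrt(5)/2, {s, sr, ..., sr^4} -> 0.
Now take the inner product of this character with each irreducible chi from the table, <chi_2*chi_4, chi> = (1/10) sum_C |C| (chi_2*chi_4)(C) conj(chi(C)):
  <chi_2*chi_4, chi_1> = (1/10)[1*(2)*conj(1) + 2*(-sqrt(5)/2 - 1/2)*conj(1) + 2*(-1/2 + sqrt(5)/2)*conj(1) + 5*(0)*conj(1)]
      = (1/10)[(2) + (-sqrt(5) - 1) + (-1 + sqrt(5)) + (0)] = 0/10 = 0
  <chi_2*chi_4, chi_2> = (1/10)[1*(2)*conj(1) + 2*(-sqrt(5)/2 - 1/2)*conj(1) + 2*(-1/2 + sqrt(5)/2)*conj(1) + 5*(0)*conj(-1)]
      = (1/10)[(2) + (-sqrt(5) - 1) + (-1 + sqrt(5)) + (0)] = 0/10 = 0
  <chi_2*chi_4, chi_3> = (1/10)[1*(2)*conj(2) + 2*(-sqrt(5)/2 - 1/2)*conj(-1/2 + sqrt(5)/2) + 2*(-1/2 + sqrt(5)/2)*conj(-sqrt(5)/2 - 1/2) + 5*(0)*conj(0)]
      = (1/10)[(4) + (-2) + (-2) + (0)] = 0/10 = 0
  <chi_2*chi_4, chi_4> = (1/10)[1*(2)*conj(2) + 2*(-sqrt(5)/2 - 1/2)*conj(-sqrt(5)/2 - 1/2) + 2*(-1/2 + sqrt(5)/2)*conj(-1/2 + sqrt(5)/2) + 5*(0)*conj(0)]
      = (1/10)[(4) + (sqrt(5) + 3) + (3 - sqrt(5)) + (0)] = 10/10 = 1
Hence the multiplicities are chi_4: 1. Dimension check: dim(chi_2)*dim(chi_4) = 1*2 = 2 and sum (mult * dim) = 1*2 = 2.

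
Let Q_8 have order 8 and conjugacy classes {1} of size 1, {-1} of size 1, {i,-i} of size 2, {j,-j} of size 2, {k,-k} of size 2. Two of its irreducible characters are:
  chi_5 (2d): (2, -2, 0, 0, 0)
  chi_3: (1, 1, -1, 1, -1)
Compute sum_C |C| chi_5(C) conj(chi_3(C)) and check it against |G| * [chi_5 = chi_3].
Sum = 0; so <chi_5, chi_3> = 0 (distinct irreducibles are orthogonal).

Argument: Compute term by term over conjugacy classes (|C| * chi_5(C) * conj(chi_3(C))):
  1*(2)*conj(1) + 1*(-2)*conj(1) + 2*(0)*conj(-1) + 2*(0)*conj(1) + 2*(0)*conj(-1)
  = (2) + (-2) + (0) + (0) + (0)
  = 0.
Dividing by |G| = 8 gives 0/8 = 0, matching the row-orthogonality relation <chi_5, chi_3> = [chi_5 = chi_3].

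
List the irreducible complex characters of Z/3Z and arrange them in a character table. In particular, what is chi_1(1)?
Character table of Z/3Z (irreps indexed chi_0,...,chi_2 with chi_k(m) = zeta_3^(k*m), zeta_3 = exp(2*pi*i/3)):
  irrep \ class  {0} (size 1)  {1} (size 1)    {2} (size 1)  
  chi_0          1             1               1             
  chi_1          1             exp(2*I*pi/3)   exp(-2*I*pi/3)
  chi_2          1             exp(-2*I*pi/3)  exp(2*I*pi/3) 

Spot check: chi_1(1) = zeta_3^(1*1) = zeta_3^1 = exp(2*I*pi/3).

Solution. Z/3Z is abelian, so all 3 irreducible complex representations are 1-dimensional. They are given by chi_k(m) = zeta_3^(k*m) for k = 0,...,2. Row orthogonality: sum_m chi_k(m) conj(chi_l(m)) = 3 * [k = l].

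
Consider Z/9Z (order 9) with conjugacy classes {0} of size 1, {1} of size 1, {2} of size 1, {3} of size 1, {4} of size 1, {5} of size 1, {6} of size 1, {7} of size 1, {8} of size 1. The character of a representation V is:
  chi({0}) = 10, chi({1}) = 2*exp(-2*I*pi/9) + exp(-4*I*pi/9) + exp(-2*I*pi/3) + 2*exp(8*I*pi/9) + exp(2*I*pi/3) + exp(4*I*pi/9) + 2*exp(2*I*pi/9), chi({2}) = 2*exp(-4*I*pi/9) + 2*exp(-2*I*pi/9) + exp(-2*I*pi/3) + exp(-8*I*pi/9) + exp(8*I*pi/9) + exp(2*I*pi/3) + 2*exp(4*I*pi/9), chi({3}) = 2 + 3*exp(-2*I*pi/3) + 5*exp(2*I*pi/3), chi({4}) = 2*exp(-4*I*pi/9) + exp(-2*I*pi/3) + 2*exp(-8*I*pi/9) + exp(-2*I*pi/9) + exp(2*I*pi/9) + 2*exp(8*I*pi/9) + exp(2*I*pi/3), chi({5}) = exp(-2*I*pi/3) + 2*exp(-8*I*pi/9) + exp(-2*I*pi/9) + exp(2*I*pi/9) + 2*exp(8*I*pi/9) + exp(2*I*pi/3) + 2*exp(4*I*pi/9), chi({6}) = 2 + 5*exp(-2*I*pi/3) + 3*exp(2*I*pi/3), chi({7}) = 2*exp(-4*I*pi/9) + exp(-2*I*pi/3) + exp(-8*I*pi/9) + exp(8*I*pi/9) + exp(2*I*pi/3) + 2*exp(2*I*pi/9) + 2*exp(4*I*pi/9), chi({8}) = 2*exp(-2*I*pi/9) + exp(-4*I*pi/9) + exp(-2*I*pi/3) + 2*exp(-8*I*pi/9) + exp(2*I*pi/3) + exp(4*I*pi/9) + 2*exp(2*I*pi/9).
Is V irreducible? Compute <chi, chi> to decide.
Not irreducible (reducible): <chi, chi> = 16 > 1.

Working: <chi, chi> = (1/|G|) sum_C |C| * |chi(C)|^2 = (1/9)[1*|10|^2 + 1*|2*exp(-2*I*pi/9) + exp(-4*I*pi/9) + exp(-2*I*pi/3) + 2*exp(8*I*pi/9) + exp(2*I*pi/3) + exp(4*I*pi/9) + 2*exp(2*I*pi/9)|^2 + 1*|2*exp(-4*I*pi/9) + 2*exp(-2*I*pi/9) + exp(-2*I*pi/3) + exp(-8*I*pi/9) + exp(8*I*pi/9) + exp(2*I*pi/3) + 2*exp(4*I*pi/9)|^2 + 1*|2 + 3*exp(-2*I*pi/3) + 5*exp(2*I*pi/3)|^2 + 1*|2*exp(-4*I*pi/9) + exp(-2*I*pi/3) + 2*exp(-8*I*pi/9) + exp(-2*I*pi/9) + exp(2*I*pi/9) + 2*exp(8*I*pi/9) + exp(2*I*pi/3)|^2 + 1*|exp(-2*I*pi/3) + 2*exp(-8*I*pi/9) + exp(-2*I*pi/9) + exp(2*I*pi/9) + 2*exp(8*I*pi/9) + exp(2*I*pi/3) + 2*exp(4*I*pi/9)|^2 + 1*|2 + 5*exp(-2*I*pi/3) + 3*exp(2*I*pi/3)|^2 + 1*|2*exp(-4*I*pi/9) + exp(-2*I*pi/3) + exp(-8*I*pi/9) + exp(8*I*pi/9) + exp(2*I*pi/3) + 2*exp(2*I*pi/9) + 2*exp(4*I*pi/9)|^2 + 1*|2*exp(-2*I*pi/9) + exp(-4*I*pi/9) + exp(-2*I*pi/3) + 2*exp(-8*I*pi/9) + exp(2*I*pi/3) + exp(4*I*pi/9) + 2*exp(2*I*pi/9)|^2]
  = (1/9)[(100) + (16 + 12*exp(-4*I*pi/9) + 11*exp(-2*I*pi/3) + 8*exp(-2*I*pi/9) + 11*exp(-8*I*pi/9) + 11*exp(8*I*pi/9) + 8*exp(2*I*pi/9) + 11*exp(2*I*pi/3) + 12*exp(4*I*pi/9)) + (16 + 11*exp(-2*I*pi/3) + 8*exp(-4*I*pi/9) + 11*exp(-2*I*pi/9) + 12*exp(-8*I*pi/9) + 12*exp(8*I*pi/9) + 11*exp(2*I*pi/9) + 8*exp(4*I*pi/9) + 11*exp(2*I*pi/3)) + (7) + (16 + 11*exp(-4*I*pi/9) + 11*exp(-2*I*pi/3) + 12*exp(-2*I*pi/9) + 8*exp(-8*I*pi/9) + 8*exp(8*I*pi/9) + 12*exp(2*I*pi/9) + 11*exp(2*I*pi/3) + 11*exp(4*I*pi/9)) + (16 + 11*exp(-4*I*pi/9) + 11*exp(-2*I*pi/3) + 12*exp(-2*I*pi/9) + 8*exp(-8*I*pi/9) + 8*exp(8*I*pi/9) + 12*exp(2*I*pi/9) + 11*exp(2*I*pi/3) + 11*exp(4*I*pi/9)) + (7) + (16 + 11*exp(-2*I*pi/3) + 8*exp(-4*I*pi/9) + 11*exp(-2*I*pi/9) + 12*exp(-8*I*pi/9) + 12*exp(8*I*pi/9) + 11*exp(2*I*pi/9) + 8*exp(4*I*pi/9) + 11*exp(2*I*pi/3)) + (16 + 12*exp(-4*I*pi/9) + 11*exp(-2*I*pi/3) + 8*exp(-2*I*pi/9) + 11*exp(-8*I*pi/9) + 11*exp(8*I*pi/9) + 8*exp(2*I*pi/9) + 11*exp(2*I*pi/3) + 12*exp(4*I*pi/9))] = 144/9 = 16.
(Exp terms are combined using exp(i*s)*conj(exp(i*t)) = exp(i*(s-t)), and sums of them are collapsed using the identity that for every m > 1 the m distinct m-th roots of unity sum to 0, e.g. 1 + exp(2*I*pi/3) + exp(-2*I*pi/3) = 0.)
A character is irreducible iff <chi, chi> = 1, so this representation is reducible.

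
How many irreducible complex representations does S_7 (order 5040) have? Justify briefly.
15

Explanation: The number of irreducible complex representations of a finite group equals its number of conjugacy classes. Conjugacy classes in S_7 correspond to cycle types, i.e. partitions of 7; there are p(7) = 15 of them, so S_7 (order 5040) has exactly 15 irreducible complex representations.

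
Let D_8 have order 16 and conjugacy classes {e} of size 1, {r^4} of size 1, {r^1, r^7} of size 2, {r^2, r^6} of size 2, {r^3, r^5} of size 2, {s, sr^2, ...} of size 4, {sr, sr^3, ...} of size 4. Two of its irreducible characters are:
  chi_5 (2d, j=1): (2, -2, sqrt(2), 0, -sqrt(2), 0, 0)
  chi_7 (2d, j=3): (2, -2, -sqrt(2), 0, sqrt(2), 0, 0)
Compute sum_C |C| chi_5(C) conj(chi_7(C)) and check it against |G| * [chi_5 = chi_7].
Sum = 0; so <chi_5, chi_7> = 0 (distinct irreducibles are orthogonal).

Why: Compute term by term over conjugacy classes (|C| * chi_5(C) * conj(chi_7(C))):
  1*(2)*conj(2) + 1*(-2)*conj(-2) + 2*(sqrt(2))*conj(-sqrt(2)) + 2*(0)*conj(0) + 2*(-sqrt(2))*conj(sqrt(2)) + 4*(0)*conj(0) + 4*(0)*conj(0)
  = (4) + (4) + (-4) + (0) + (-4) + (0) + (0)
  = 0.
Dividing by |G| = 16 gives 0/16 = 0, matching the row-orthogonality relation <chi_5, chi_7> = [chi_5 = chi_7].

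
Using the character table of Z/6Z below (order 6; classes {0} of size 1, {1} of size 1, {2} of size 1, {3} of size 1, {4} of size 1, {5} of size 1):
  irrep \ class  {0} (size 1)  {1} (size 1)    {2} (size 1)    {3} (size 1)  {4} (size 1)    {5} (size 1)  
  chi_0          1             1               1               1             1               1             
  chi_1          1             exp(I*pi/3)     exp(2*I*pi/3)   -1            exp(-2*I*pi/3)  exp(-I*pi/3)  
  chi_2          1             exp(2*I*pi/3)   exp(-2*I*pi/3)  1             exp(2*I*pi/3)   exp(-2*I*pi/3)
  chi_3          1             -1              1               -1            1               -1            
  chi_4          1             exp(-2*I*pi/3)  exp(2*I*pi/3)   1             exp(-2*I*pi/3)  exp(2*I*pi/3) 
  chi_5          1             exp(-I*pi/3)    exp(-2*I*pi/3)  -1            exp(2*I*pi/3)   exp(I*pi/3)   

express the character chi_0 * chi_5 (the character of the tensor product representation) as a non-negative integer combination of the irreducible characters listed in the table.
chi_0 tensor chi_5 = chi_5 (all other irreducibles have multiplicity 0).

Reasoning: The character of a tensor product is the pointwise product (chi_0 * chi_5)(C) = chi_0(C) * chi_5(C):
  {0}: (1)*(1), {1}: (1)*(exp(-I*pi/3)), {2}: (1)*(exp(-2*I*pi/3)), {3}: (1)*(-1), {4}: (1)*(exp(2*I*pi/3)), {5}: (1)*(exp(I*pi/3))
so (chi_0 * chi_5) takes values
  {0} -> 1, {1} -> exp(-I*pi/3), {2} -> exp(-2*I*pi/3), {3} -> -1, {4} -> exp(2*I*pi/3), {5} -> exp(I*pi/3).
Now take the inner product of this character with each irreducible chi from the table, <chi_0*chi_5, chi> = (1/6) sum_C |C| (chi_0*chi_5)(C) conj(chi(C)):
  <chi_0*chi_5, chi_0> = (1/6)[1*(1)*conj(1) + 1*(exp(-I*pi/3))*conj(1) + 1*(exp(-2*I*pi/3))*conj(1) + 1*(-1)*conj(1) + 1*(exp(2*I*pi/3))*conj(1) + 1*(exp(I*pi/3))*conj(1)]
      = (1/6)[(1) + (exp(-I*pi/3)) + (exp(-2*I*pi/3)) + (-1) + (exp(2*I*pi/3)) + (exp(I*pi/3))] = 0/6 = 0
  <chi_0*chi_5, chi_1> = (1/6)[1*(1)*conj(1) + 1*(exp(-I*pi/3))*conj(exp(I*pi/3)) + 1*(exp(-2*I*pi/3))*conj(exp(2*I*pi/3)) + 1*(-1)*conj(-1) + 1*(exp(2*I*pi/3))*conj(exp(-2*I*pi/3)) + 1*(exp(I*pi/3))*conj(exp(-I*pi/3))]
      = (1/6)[(1) + (exp(-2*I*pi/3)) + (exp(2*I*pi/3)) + (1) + (exp(-2*I*pi/3)) + (exp(2*I*pi/3))] = 0/6 = 0
  <chi_0*chi_5, chi_2> = (1/6)[1*(1)*conj(1) + 1*(exp(-I*pi/3))*conj(exp(2*I*pi/3)) + 1*(exp(-2*I*pi/3))*conj(exp(-2*I*pi/3)) + 1*(-1)*conj(1) + 1*(exp(2*I*pi/3))*conj(exp(2*I*pi/3)) + 1*(exp(I*pi/3))*conj(exp(-2*I*pi/3))]
      = (1/6)[(1) + (-1) + (1) + (-1) + (1) + (-1)] = 0/6 = 0
  <chi_0*chi_5, chi_3> = (1/6)[1*(1)*conj(1) + 1*(exp(-I*pi/3))*conj(-1) + 1*(exp(-2*I*pi/3))*conj(1) + 1*(-1)*conj(-1) + 1*(exp(2*I*pi/3))*conj(1) + 1*(exp(I*pi/3))*conj(-1)]
      = (1/6)[(1) + (-exp(-I*pi/3)) + (exp(-2*I*pi/3)) + (1) + (exp(2*I*pi/3)) + (-exp(I*pi/3))] = 0/6 = 0
  <chi_0*chi_5, chi_4> = (1/6)[1*(1)*conj(1) + 1*(exp(-I*pi/3))*conj(exp(-2*I*pi/3)) + 1*(exp(-2*I*pi/3))*conj(exp(2*I*pi/3)) + 1*(-1)*conj(1) + 1*(exp(2*I*pi/3))*conj(exp(-2*I*pi/3)) + 1*(exp(I*pi/3))*conj(exp(2*I*pi/3))]
      = (1/6)[(1) + (exp(I*pi/3)) + (exp(2*I*pi/3)) + (-1) + (exp(-2*I*pi/3)) + (exp(-I*pi/3))] = 0/6 = 0
  <chi_0*chi_5, chi_5> = (1/6)[1*(1)*conj(1) + 1*(exp(-I*pi/3))*conj(exp(-I*pi/3)) + 1*(exp(-2*I*pi/3))*conj(exp(-2*I*pi/3)) + 1*(-1)*conj(-1) + 1*(exp(2*I*pi/3))*conj(exp(2*I*pi/3)) + 1*(exp(I*pi/3))*conj(exp(I*pi/3))]
      = (1/6)[(1) + (1) + (1) + (1) + (1) + (1)] = 6/6 = 1
(Exp terms are combined using exp(i*s)*conj(exp(i*t)) = exp(i*(s-t)), and sums of them are collapsed using the identity that for every m > 1 the m distinct m-th roots of unity sum to 0, e.g. 1 + exp(2*I*pi/3) + exp(-2*I*pi/3) = 0.)
Hence the multiplicities are chi_5: 1. Dimension check: dim(chi_0)*dim(chi_5) = 1*1 = 1 and sum (mult * dim) = 1*1 = 1.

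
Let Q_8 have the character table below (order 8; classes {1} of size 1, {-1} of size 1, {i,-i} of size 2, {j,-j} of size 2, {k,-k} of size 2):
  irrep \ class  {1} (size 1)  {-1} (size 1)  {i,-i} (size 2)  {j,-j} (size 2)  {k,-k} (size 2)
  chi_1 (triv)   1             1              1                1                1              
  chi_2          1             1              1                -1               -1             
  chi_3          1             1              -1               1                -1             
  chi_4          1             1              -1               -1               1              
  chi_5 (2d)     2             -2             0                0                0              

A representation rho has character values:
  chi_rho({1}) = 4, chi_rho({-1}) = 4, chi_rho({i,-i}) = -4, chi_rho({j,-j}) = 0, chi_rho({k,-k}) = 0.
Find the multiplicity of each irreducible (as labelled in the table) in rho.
Multiplicities: chi_1: 0, chi_2: 0, chi_3: 2, chi_4: 2, chi_5: 0.

Reasoning: Use <chi_rho, chi> = (1/|G|) sum_C |C| * chi_rho(C) * conj(chi(C)) with |G| = 8 for each irreducible chi in the table:
  <chi_rho, chi_1> = (1/8)[1*(4)*conj(1) + 1*(4)*conj(1) + 2*(-4)*conj(1) + 2*(0)*conj(1) + 2*(0)*conj(1)]
      = (1/8)[(4) + (4) + (-8) + (0) + (0)] = 0/8 = 0
  <chi_rho, chi_2> = (1/8)[1*(4)*conj(1) + 1*(4)*conj(1) + 2*(-4)*conj(1) + 2*(0)*conj(-1) + 2*(0)*conj(-1)]
      = (1/8)[(4) + (4) + (-8) + (0) + (0)] = 0/8 = 0
  <chi_rho, chi_3> = (1/8)[1*(4)*conj(1) + 1*(4)*conj(1) + 2*(-4)*conj(-1) + 2*(0)*conj(1) + 2*(0)*conj(-1)]
      = (1/8)[(4) + (4) + (8) + (0) + (0)] = 16/8 = 2
  <chi_rho, chi_4> = (1/8)[1*(4)*conj(1) + 1*(4)*conj(1) + 2*(-4)*conj(-1) + 2*(0)*conj(-1) + 2*(0)*conj(1)]
      = (1/8)[(4) + (4) + (8) + (0) + (0)] = 16/8 = 2
  <chi_rho, chi_5> = (1/8)[1*(4)*conj(2) + 1*(4)*conj(-2) + 2*(-4)*conj(0) + 2*(0)*conj(0) + 2*(0)*conj(0)]
      = (1/8)[(8) + (-8) + (0) + (0) + (0)] = 0/8 = 0
Dimension check: dim(rho) = sum (mult * dim) = 0*1 + 0*1 + 2*1 + 2*1 + 0*2 = 4 = chi_rho(e) = 4.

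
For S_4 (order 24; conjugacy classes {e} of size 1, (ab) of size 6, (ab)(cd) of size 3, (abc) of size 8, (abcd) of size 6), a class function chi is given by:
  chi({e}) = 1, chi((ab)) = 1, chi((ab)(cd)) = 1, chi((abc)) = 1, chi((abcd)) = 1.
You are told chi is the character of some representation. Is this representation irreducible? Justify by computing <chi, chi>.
Irreducible: <chi, chi> = 1.

<chi, chi> = (1/|G|) sum_C |C| * |chi(C)|^2 = (1/24)[1*|1|^2 + 6*|1|^2 + 3*|1|^2 + 8*|1|^2 + 6*|1|^2]
  = (1/24)[(1) + (6) + (3) + (8) + (6)] = 24/24 = 1.
A character is irreducible iff <chi, chi> = 1, so this representation is irreducible.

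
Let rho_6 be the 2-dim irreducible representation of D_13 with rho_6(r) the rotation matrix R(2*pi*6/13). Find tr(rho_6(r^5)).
chi_{rho_6}(r^5) = 2*cos(2*pi*6*5/13) = -2*cos(5*pi/13)

Argument: rho_6(r^5) is rotation by angle 2*pi*6*5/13, whose trace is 2*cos(2*pi*6*5/13) = -2*cos(5*pi/13).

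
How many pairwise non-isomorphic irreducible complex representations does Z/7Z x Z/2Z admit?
14

Derivation: The number of irreducible complex representations of a finite group equals its number of conjugacy classes. Z/7Z x Z/2Z is abelian of order 14, so every element is its own conjugacy class: 14 classes, so Z/7Z x Z/2Z (order 14) has exactly 14 irreducible complex representations.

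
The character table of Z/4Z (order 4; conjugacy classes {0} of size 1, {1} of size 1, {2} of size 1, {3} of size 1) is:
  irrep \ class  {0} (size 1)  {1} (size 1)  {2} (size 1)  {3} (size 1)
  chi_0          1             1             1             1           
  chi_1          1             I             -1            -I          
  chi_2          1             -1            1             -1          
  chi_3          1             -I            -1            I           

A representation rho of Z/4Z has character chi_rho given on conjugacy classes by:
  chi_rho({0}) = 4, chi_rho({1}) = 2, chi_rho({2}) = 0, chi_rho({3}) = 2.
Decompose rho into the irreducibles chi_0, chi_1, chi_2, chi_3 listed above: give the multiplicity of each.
Multiplicities: chi_0: 2, chi_1: 1, chi_2: 0, chi_3: 1.

Working: Use <chi_rho, chi> = (1/|G|) sum_C |C| * chi_rho(C) * conj(chi(C)) with |G| = 4 for each irreducible chi in the table:
  <chi_rho, chi_0> = (1/4)[1*(4)*conj(1) + 1*(2)*conj(1) + 1*(0)*conj(1) + 1*(2)*conj(1)]
      = (1/4)[(4) + (2) + (0) + (2)] = 8/4 = 2
  <chi_rho, chi_1> = (1/4)[1*(4)*conj(1) + 1*(2)*conj(I) + 1*(0)*conj(-1) + 1*(2)*conj(-I)]
      = (1/4)[(4) + (-2*I) + (0) + (2*I)] = 4/4 = 1
  <chi_rho, chi_2> = (1/4)[1*(4)*conj(1) + 1*(2)*conj(-1) + 1*(0)*conj(1) + 1*(2)*conj(-1)]
      = (1/4)[(4) + (-2) + (0) + (-2)] = 0/4 = 0
  <chi_rho, chi_3> = (1/4)[1*(4)*conj(1) + 1*(2)*conj(-I) + 1*(0)*conj(-1) + 1*(2)*conj(I)]
      = (1/4)[(4) + (2*I) + (0) + (-2*I)] = 4/4 = 1
(Exp terms are combined using exp(i*s)*conj(exp(i*t)) = exp(i*(s-t)), and sums of them are collapsed using the identity that for every m > 1 the m distinct m-th roots of unity sum to 0, e.g. 1 + exp(2*I*pi/3) + exp(-2*I*pi/3) = 0.)
Dimension check: dim(rho) = sum (mult * dim) = 2*1 + 1*1 + 0*1 + 1*1 = 4 = chi_rho(e) = 4.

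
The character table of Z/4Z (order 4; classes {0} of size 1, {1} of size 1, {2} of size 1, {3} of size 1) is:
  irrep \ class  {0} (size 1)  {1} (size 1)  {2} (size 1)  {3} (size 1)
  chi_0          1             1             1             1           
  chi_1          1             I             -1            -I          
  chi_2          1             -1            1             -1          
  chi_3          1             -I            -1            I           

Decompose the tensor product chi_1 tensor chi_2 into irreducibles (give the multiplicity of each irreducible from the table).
chi_1 tensor chi_2 = chi_3 (all other irreducibles have multiplicity 0).

Explanation: The character of a tensor product is the pointwise product (chi_1 * chi_2)(C) = chi_1(C) * chi_2(C):
  {0}: (1)*(1), {1}: (I)*(-1), {2}: (-1)*(1), {3}: (-I)*(-1)
so (chi_1 * chi_2) takes values
  {0} -> 1, {1} -> -I, {2} -> -1, {3} -> I.
Now take the inner product of this character with each irreducible chi from the table, <chi_1*chi_2, chi> = (1/4) sum_C |C| (chi_1*chi_2)(C) conj(chi(C)):
  <chi_1*chi_2, chi_0> = (1/4)[1*(1)*conj(1) + 1*(-I)*conj(1) + 1*(-1)*conj(1) + 1*(I)*conj(1)]
      = (1/4)[(1) + (-I) + (-1) + (I)] = 0/4 = 0
  <chi_1*chi_2, chi_1> = (1/4)[1*(1)*conj(1) + 1*(-I)*conj(I) + 1*(-1)*conj(-1) + 1*(I)*conj(-I)]
      = (1/4)[(1) + (-1) + (1) + (-1)] = 0/4 = 0
  <chi_1*chi_2, chi_2> = (1/4)[1*(1)*conj(1) + 1*(-I)*conj(-1) + 1*(-1)*conj(1) + 1*(I)*conj(-1)]
      = (1/4)[(1) + (I) + (-1) + (-I)] = 0/4 = 0
  <chi_1*chi_2, chi_3> = (1/4)[1*(1)*conj(1) + 1*(-I)*conj(-I) + 1*(-1)*conj(-1) + 1*(I)*conj(I)]
      = (1/4)[(1) + (1) + (1) + (1)] = 4/4 = 1
(Exp terms are combined using exp(i*s)*conj(exp(i*t)) = exp(i*(s-t)), and sums of them are collapsed using the identity that for every m > 1 the m distinct m-th roots of unity sum to 0, e.g. 1 + exp(2*I*pi/3) + exp(-2*I*pi/3) = 0.)
Hence the multiplicities are chi_3: 1. Dimension check: dim(chi_1)*dim(chi_2) = 1*1 = 1 and sum (mult * dim) = 1*1 = 1.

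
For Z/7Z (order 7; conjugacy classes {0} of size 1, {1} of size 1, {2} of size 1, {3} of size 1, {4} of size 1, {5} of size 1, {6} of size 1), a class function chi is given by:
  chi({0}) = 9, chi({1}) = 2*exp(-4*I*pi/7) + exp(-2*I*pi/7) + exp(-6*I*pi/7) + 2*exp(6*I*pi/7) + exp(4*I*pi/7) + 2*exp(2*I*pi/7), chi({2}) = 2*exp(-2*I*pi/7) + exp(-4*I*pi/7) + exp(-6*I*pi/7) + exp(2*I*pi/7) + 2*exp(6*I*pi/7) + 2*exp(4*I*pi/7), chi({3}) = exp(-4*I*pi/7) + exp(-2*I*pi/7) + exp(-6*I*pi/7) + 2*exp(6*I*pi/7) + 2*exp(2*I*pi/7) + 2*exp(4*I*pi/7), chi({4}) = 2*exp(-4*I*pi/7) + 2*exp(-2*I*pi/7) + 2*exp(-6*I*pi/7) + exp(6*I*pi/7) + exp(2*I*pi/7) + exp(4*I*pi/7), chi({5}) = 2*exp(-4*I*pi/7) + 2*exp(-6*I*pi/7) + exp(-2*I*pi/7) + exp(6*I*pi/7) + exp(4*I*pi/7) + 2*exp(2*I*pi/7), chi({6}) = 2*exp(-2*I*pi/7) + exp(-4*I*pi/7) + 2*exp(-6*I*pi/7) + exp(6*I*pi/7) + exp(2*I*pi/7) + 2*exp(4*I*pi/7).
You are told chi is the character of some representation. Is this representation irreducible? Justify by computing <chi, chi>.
Not irreducible (reducible): <chi, chi> = 15 > 1.

Reasoning: <chi, chi> = (1/|G|) sum_C |C| * |chi(C)|^2 = (1/7)[1*|9|^2 + 1*|2*exp(-4*I*pi/7) + exp(-2*I*pi/7) + exp(-6*I*pi/7) + 2*exp(6*I*pi/7) + exp(4*I*pi/7) + 2*exp(2*I*pi/7)|^2 + 1*|2*exp(-2*I*pi/7) + exp(-4*I*pi/7) + exp(-6*I*pi/7) + exp(2*I*pi/7) + 2*exp(6*I*pi/7) + 2*exp(4*I*pi/7)|^2 + 1*|exp(-4*I*pi/7) + exp(-2*I*pi/7) + exp(-6*I*pi/7) + 2*exp(6*I*pi/7) + 2*exp(2*I*pi/7) + 2*exp(4*I*pi/7)|^2 + 1*|2*exp(-4*I*pi/7) + 2*exp(-2*I*pi/7) + 2*exp(-6*I*pi/7) + exp(6*I*pi/7) + exp(2*I*pi/7) + exp(4*I*pi/7)|^2 + 1*|2*exp(-4*I*pi/7) + 2*exp(-6*I*pi/7) + exp(-2*I*pi/7) + exp(6*I*pi/7) + exp(4*I*pi/7) + 2*exp(2*I*pi/7)|^2 + 1*|2*exp(-2*I*pi/7) + exp(-4*I*pi/7) + 2*exp(-6*I*pi/7) + exp(6*I*pi/7) + exp(2*I*pi/7) + 2*exp(4*I*pi/7)|^2]
  = (1/7)[(81) + (15 + 12*exp(-4*I*pi/7) + 10*exp(-2*I*pi/7) + 11*exp(-6*I*pi/7) + 11*exp(6*I*pi/7) + 10*exp(2*I*pi/7) + 12*exp(4*I*pi/7)) + (15 + 10*exp(-4*I*pi/7) + 11*exp(-2*I*pi/7) + 12*exp(-6*I*pi/7) + 12*exp(6*I*pi/7) + 11*exp(2*I*pi/7) + 10*exp(4*I*pi/7)) + (15 + 11*exp(-4*I*pi/7) + 12*exp(-2*I*pi/7) + 10*exp(-6*I*pi/7) + 10*exp(6*I*pi/7) + 12*exp(2*I*pi/7) + 11*exp(4*I*pi/7)) + (15 + 11*exp(-4*I*pi/7) + 12*exp(-2*I*pi/7) + 10*exp(-6*I*pi/7) + 10*exp(6*I*pi/7) + 12*exp(2*I*pi/7) + 11*exp(4*I*pi/7)) + (15 + 10*exp(-4*I*pi/7) + 11*exp(-2*I*pi/7) + 12*exp(-6*I*pi/7) + 12*exp(6*I*pi/7) + 11*exp(2*I*pi/7) + 10*exp(4*I*pi/7)) + (15 + 12*exp(-4*I*pi/7) + 10*exp(-2*I*pi/7) + 11*exp(-6*I*pi/7) + 11*exp(6*I*pi/7) + 10*exp(2*I*pi/7) + 12*exp(4*I*pi/7))] = 105/7 = 15.
(Exp terms are combined using exp(i*s)*conj(exp(i*t)) = exp(i*(s-t)), and sums of them are collapsed using the identity that for every m > 1 the m distinct m-th roots of unity sum to 0, e.g. 1 + exp(2*I*pi/3) + exp(-2*I*pi/3) = 0.)
A character is irreducible iff <chi, chi> = 1, so this representation is reducible.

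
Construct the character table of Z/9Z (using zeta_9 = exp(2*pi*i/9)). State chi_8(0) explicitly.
Character table of Z/9Z (irreps indexed chi_0,...,chi_8 with chi_k(m) = zeta_9^(k*m), zeta_9 = exp(2*pi*i/9)):
  irrep \ class  {0} (size 1)  {1} (size 1)    {2} (size 1)    {3} (size 1)    {4} (size 1)    {5} (size 1)    {6} (size 1)    {7} (size 1)    {8} (size 1)  
  chi_0          1             1               1               1               1               1               1               1               1             
  chi_1          1             exp(2*I*pi/9)   exp(4*I*pi/9)   exp(2*I*pi/3)   exp(8*I*pi/9)   exp(-8*I*pi/9)  exp(-2*I*pi/3)  exp(-4*I*pi/9)  exp(-2*I*pi/9)
  chi_2          1             exp(4*I*pi/9)   exp(8*I*pi/9)   exp(-2*I*pi/3)  exp(-2*I*pi/9)  exp(2*I*pi/9)   exp(2*I*pi/3)   exp(-8*I*pi/9)  exp(-4*I*pi/9)
  chi_3          1             exp(2*I*pi/3)   exp(-2*I*pi/3)  1               exp(2*I*pi/3)   exp(-2*I*pi/3)  1               exp(2*I*pi/3)   exp(-2*I*pi/3)
  chi_4          1             exp(8*I*pi/9)   exp(-2*I*pi/9)  exp(2*I*pi/3)   exp(-4*I*pi/9)  exp(4*I*pi/9)   exp(-2*I*pi/3)  exp(2*I*pi/9)   exp(-8*I*pi/9)
  chi_5          1             exp(-8*I*pi/9)  exp(2*I*pi/9)   exp(-2*I*pi/3)  exp(4*I*pi/9)   exp(-4*I*pi/9)  exp(2*I*pi/3)   exp(-2*I*pi/9)  exp(8*I*pi/9) 
  chi_6          1             exp(-2*I*pi/3)  exp(2*I*pi/3)   1               exp(-2*I*pi/3)  exp(2*I*pi/3)   1               exp(-2*I*pi/3)  exp(2*I*pi/3) 
  chi_7          1             exp(-4*I*pi/9)  exp(-8*I*pi/9)  exp(2*I*pi/3)   exp(2*I*pi/9)   exp(-2*I*pi/9)  exp(-2*I*pi/3)  exp(8*I*pi/9)   exp(4*I*pi/9) 
  chi_8          1             exp(-2*I*pi/9)  exp(-4*I*pi/9)  exp(-2*I*pi/3)  exp(-8*I*pi/9)  exp(8*I*pi/9)   exp(2*I*pi/3)   exp(4*I*pi/9)   exp(2*I*pi/9) 

Spot check: chi_8(0) = zeta_9^(8*0) = zeta_9^0 = 1.

Working: Z/9Z is abelian, so all 9 irreducible complex representations are 1-dimensional. They are given by chi_k(m) = zeta_9^(k*m) for k = 0,...,8. Row orthogonality: sum_m chi_k(m) conj(chi_l(m)) = 9 * [k = l].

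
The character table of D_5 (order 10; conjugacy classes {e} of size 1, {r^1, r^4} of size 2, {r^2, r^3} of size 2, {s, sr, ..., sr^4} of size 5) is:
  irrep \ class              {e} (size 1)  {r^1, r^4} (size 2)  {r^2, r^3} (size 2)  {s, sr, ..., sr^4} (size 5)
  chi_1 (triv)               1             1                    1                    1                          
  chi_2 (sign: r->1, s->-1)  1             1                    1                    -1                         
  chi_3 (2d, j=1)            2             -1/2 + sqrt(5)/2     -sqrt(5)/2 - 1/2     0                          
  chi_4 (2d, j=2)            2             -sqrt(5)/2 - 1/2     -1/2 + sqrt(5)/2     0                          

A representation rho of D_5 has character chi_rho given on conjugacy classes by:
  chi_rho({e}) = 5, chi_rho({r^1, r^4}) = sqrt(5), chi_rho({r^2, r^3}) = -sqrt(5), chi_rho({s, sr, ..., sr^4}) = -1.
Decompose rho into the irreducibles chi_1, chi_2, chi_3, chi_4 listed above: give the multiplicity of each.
Multiplicities: chi_1: 0, chi_2: 1, chi_3: 2, chi_4: 0.

Use <chi_rho, chi> = (1/|G|) sum_C |C| * chi_rho(C) * conj(chi(C)) with |G| = 10 for each irreducible chi in the table:
  <chi_rho, chi_1> = (1/10)[1*(5)*conj(1) + 2*(sqrt(5))*conj(1) + 2*(-sqrt(5))*conj(1) + 5*(-1)*conj(1)]
      = (1/10)[(5) + (2*sqrt(5)) + (-2*sqrt(5)) + (-5)] = 0/10 = 0
  <chi_rho, chi_2> = (1/10)[1*(5)*conj(1) + 2*(sqrt(5))*conj(1) + 2*(-sqrt(5))*conj(1) + 5*(-1)*conj(-1)]
      = (1/10)[(5) + (2*sqrt(5)) + (-2*sqrt(5)) + (5)] = 10/10 = 1
  <chi_rho, chi_3> = (1/10)[1*(5)*conj(2) + 2*(sqrt(5))*conj(-1/2 + sqrt(5)/2) + 2*(-sqrt(5))*conj(-sqrt(5)/2 - 1/2) + 5*(-1)*conj(0)]
      = (1/10)[(10) + (5 - sqrt(5)) + (sqrt(5) + 5) + (0)] = 20/10 = 2
  <chi_rho, chi_4> = (1/10)[1*(5)*conj(2) + 2*(sqrt(5))*conj(-sqrt(5)/2 - 1/2) + 2*(-sqrt(5))*conj(-1/2 + sqrt(5)/2) + 5*(-1)*conj(0)]
      = (1/10)[(10) + (-5 - sqrt(5)) + (-5 + sqrt(5)) + (0)] = 0/10 = 0
Dimension check: dim(rho) = sum (mult * dim) = 0*1 + 1*1 + 2*2 + 0*2 = 5 = chi_rho(e) = 5.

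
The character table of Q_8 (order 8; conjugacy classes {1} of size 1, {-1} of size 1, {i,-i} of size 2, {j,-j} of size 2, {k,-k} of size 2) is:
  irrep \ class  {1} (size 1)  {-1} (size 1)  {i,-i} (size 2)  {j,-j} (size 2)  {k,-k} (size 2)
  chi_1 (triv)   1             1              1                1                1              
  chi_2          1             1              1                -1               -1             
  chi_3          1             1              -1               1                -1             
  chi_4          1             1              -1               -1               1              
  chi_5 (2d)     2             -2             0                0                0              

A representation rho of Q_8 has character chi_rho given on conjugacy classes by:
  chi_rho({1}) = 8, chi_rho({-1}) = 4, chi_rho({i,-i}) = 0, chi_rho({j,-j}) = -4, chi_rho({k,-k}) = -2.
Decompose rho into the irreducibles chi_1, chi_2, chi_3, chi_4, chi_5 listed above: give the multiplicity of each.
Multiplicities: chi_1: 0, chi_2: 3, chi_3: 1, chi_4: 2, chi_5: 1.

Solution. Use <chi_rho, chi> = (1/|G|) sum_C |C| * chi_rho(C) * conj(chi(C)) with |G| = 8 for each irreducible chi in the table:
  <chi_rho, chi_1> = (1/8)[1*(8)*conj(1) + 1*(4)*conj(1) + 2*(0)*conj(1) + 2*(-4)*conj(1) + 2*(-2)*conj(1)]
      = (1/8)[(8) + (4) + (0) + (-8) + (-4)] = 0/8 = 0
  <chi_rho, chi_2> = (1/8)[1*(8)*conj(1) + 1*(4)*conj(1) + 2*(0)*conj(1) + 2*(-4)*conj(-1) + 2*(-2)*conj(-1)]
      = (1/8)[(8) + (4) + (0) + (8) + (4)] = 24/8 = 3
  <chi_rho, chi_3> = (1/8)[1*(8)*conj(1) + 1*(4)*conj(1) + 2*(0)*conj(-1) + 2*(-4)*conj(1) + 2*(-2)*conj(-1)]
      = (1/8)[(8) + (4) + (0) + (-8) + (4)] = 8/8 = 1
  <chi_rho, chi_4> = (1/8)[1*(8)*conj(1) + 1*(4)*conj(1) + 2*(0)*conj(-1) + 2*(-4)*conj(-1) + 2*(-2)*conj(1)]
      = (1/8)[(8) + (4) + (0) + (8) + (-4)] = 16/8 = 2
  <chi_rho, chi_5> = (1/8)[1*(8)*conj(2) + 1*(4)*conj(-2) + 2*(0)*conj(0) + 2*(-4)*conj(0) + 2*(-2)*conj(0)]
      = (1/8)[(16) + (-8) + (0) + (0) + (0)] = 8/8 = 1
Dimension check: dim(rho) = sum (mult * dim) = 0*1 + 3*1 + 1*1 + 2*1 + 1*2 = 8 = chi_rho(e) = 8.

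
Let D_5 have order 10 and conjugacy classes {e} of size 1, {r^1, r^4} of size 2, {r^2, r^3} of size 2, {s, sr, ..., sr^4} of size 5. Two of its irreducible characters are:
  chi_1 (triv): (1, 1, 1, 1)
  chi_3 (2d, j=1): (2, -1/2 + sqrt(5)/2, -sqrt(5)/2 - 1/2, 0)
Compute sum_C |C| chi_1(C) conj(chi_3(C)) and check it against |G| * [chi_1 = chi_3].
Sum = 0; so <chi_1, chi_3> = 0 (distinct irreducibles are orthogonal).

Justification: Compute term by term over conjugacy classes (|C| * chi_1(C) * conj(chi_3(C))):
  1*(1)*conj(2) + 2*(1)*conj(-1/2 + sqrt(5)/2) + 2*(1)*conj(-sqrt(5)/2 - 1/2) + 5*(1)*conj(0)
  = (2) + (-1 + sqrt(5)) + (-sqrt(5) - 1) + (0)
  = 0.
Dividing by |G| = 10 gives 0/10 = 0, matching the row-orthogonality relation <chi_1, chi_3> = [chi_1 = chi_3].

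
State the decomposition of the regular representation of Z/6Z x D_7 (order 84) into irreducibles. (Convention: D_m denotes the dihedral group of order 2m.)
Each irreducible V_i of dimension d_i appears with multiplicity d_i, i.e. rho_reg = (direct sum over all irreducibles V_i) d_i V_i. The irreducible dimensions for Z/6Z x D_7 are 1, 1, 1, 1, 1, 1, 1, 1, 1, 1, 1, 1, 2, 2, 2, 2, 2, 2, 2, 2, 2, 2, 2, 2, 2, 2, 2, 2, 2, 2: 12 irreducibles of dimension 1, each with multiplicity 1; 18 irreducibles of dimension 2, each with multiplicity 2. Total dimension 12*1*1 + 18*2*2 = 84 = |G|.

Details: General theorem: in the regular representation of a finite group G, each irreducible appears with multiplicity equal to its dimension. Check: dim(rho_reg) = sum d_i^2 = 1 + 1 + 1 + 1 + 1 + 1 + 1 + 1 + 1 + 1 + 1 + 1 + 4 + 4 + 4 + 4 + 4 + 4 + 4 + 4 + 4 + 4 + 4 + 4 + 4 + 4 + 4 + 4 + 4 + 4 = 84 = |G|.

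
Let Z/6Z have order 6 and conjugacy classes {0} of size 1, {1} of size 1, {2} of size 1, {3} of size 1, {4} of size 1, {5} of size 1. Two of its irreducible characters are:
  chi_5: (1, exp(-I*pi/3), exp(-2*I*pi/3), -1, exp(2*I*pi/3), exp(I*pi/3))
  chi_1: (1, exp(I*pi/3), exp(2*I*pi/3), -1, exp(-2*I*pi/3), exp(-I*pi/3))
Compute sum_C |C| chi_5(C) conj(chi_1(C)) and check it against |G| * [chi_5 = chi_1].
Sum = 0; so <chi_5, chi_1> = 0 (distinct irreducibles are orthogonal).

Proof sketch: Compute term by term over conjugacy classes (|C| * chi_5(C) * conj(chi_1(C))):
  1*(1)*conj(1) + 1*(exp(-I*pi/3))*conj(exp(I*pi/3)) + 1*(exp(-2*I*pi/3))*conj(exp(2*I*pi/3)) + 1*(-1)*conj(-1) + 1*(exp(2*I*pi/3))*conj(exp(-2*I*pi/3)) + 1*(exp(I*pi/3))*conj(exp(-I*pi/3))
  = (1) + (exp(-2*I*pi/3)) + (exp(2*I*pi/3)) + (1) + (exp(-2*I*pi/3)) + (exp(2*I*pi/3))
  = 0.
(Exp terms are combined using exp(i*s)*conj(exp(i*t)) = exp(i*(s-t)), and sums of them are collapsed using the identity that for every m > 1 the m distinct m-th roots of unity sum to 0, e.g. 1 + exp(2*I*pi/3) + exp(-2*I*pi/3) = 0.)
Dividing by |G| = 6 gives 0/6 = 0, matching the row-orthogonality relation <chi_5, chi_1> = [chi_5 = chi_1].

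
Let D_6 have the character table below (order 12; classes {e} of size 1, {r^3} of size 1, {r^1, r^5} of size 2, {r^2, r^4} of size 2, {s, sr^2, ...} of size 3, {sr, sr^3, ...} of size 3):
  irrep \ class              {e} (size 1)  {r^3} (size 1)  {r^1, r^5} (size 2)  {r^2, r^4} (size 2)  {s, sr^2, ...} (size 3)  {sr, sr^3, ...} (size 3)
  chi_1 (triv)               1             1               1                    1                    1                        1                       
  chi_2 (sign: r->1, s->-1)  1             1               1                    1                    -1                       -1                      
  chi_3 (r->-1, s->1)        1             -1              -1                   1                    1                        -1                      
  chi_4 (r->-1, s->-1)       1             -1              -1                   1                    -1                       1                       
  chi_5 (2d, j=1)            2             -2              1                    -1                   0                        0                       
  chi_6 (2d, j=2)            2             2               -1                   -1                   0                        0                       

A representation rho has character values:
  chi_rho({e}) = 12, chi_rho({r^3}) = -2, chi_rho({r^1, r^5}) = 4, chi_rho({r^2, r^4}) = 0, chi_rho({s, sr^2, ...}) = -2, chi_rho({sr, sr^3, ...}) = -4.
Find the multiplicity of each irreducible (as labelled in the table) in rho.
Multiplicities: chi_1: 0, chi_2: 3, chi_3: 1, chi_4: 0, chi_5: 3, chi_6: 1.

Details: Use <chi_rho, chi> = (1/|G|) sum_C |C| * chi_rho(C) * conj(chi(C)) with |G| = 12 for each irreducible chi in the table:
  <chi_rho, chi_1> = (1/12)[1*(12)*conj(1) + 1*(-2)*conj(1) + 2*(4)*conj(1) + 2*(0)*conj(1) + 3*(-2)*conj(1) + 3*(-4)*conj(1)]
      = (1/12)[(12) + (-2) + (8) + (0) + (-6) + (-12)] = 0/12 = 0
  <chi_rho, chi_2> = (1/12)[1*(12)*conj(1) + 1*(-2)*conj(1) + 2*(4)*conj(1) + 2*(0)*conj(1) + 3*(-2)*conj(-1) + 3*(-4)*conj(-1)]
      = (1/12)[(12) + (-2) + (8) + (0) + (6) + (12)] = 36/12 = 3
  <chi_rho, chi_3> = (1/12)[1*(12)*conj(1) + 1*(-2)*conj(-1) + 2*(4)*conj(-1) + 2*(0)*conj(1) + 3*(-2)*conj(1) + 3*(-4)*conj(-1)]
      = (1/12)[(12) + (2) + (-8) + (0) + (-6) + (12)] = 12/12 = 1
  <chi_rho, chi_4> = (1/12)[1*(12)*conj(1) + 1*(-2)*conj(-1) + 2*(4)*conj(-1) + 2*(0)*conj(1) + 3*(-2)*conj(-1) + 3*(-4)*conj(1)]
      = (1/12)[(12) + (2) + (-8) + (0) + (6) + (-12)] = 0/12 = 0
  <chi_rho, chi_5> = (1/12)[1*(12)*conj(2) + 1*(-2)*conj(-2) + 2*(4)*conj(1) + 2*(0)*conj(-1) + 3*(-2)*conj(0) + 3*(-4)*conj(0)]
      = (1/12)[(24) + (4) + (8) + (0) + (0) + (0)] = 36/12 = 3
  <chi_rho, chi_6> = (1/12)[1*(12)*conj(2) + 1*(-2)*conj(2) + 2*(4)*conj(-1) + 2*(0)*conj(-1) + 3*(-2)*conj(0) + 3*(-4)*conj(0)]
      = (1/12)[(24) + (-4) + (-8) + (0) + (0) + (0)] = 12/12 = 1
Dimension check: dim(rho) = sum (mult * dim) = 0*1 + 3*1 + 1*1 + 0*1 + 3*2 + 1*2 = 12 = chi_rho(e) = 12.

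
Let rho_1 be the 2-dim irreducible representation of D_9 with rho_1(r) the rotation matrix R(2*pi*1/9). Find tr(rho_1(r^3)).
chi_{rho_1}(r^3) = 2*cos(2*pi*1*3/9) = -1

rho_1(r^3) is rotation by angle 2*pi*1*3/9, whose trace is 2*cos(2*pi*1*3/9) = -1.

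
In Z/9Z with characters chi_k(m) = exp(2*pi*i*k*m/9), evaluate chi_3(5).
chi_3(5) = zeta_9^15 = exp(-2*I*pi/3)

Justification: chi_3(5) = zeta_9^(3*5) = zeta_9^15. Since zeta_9^9 = 1, this equals zeta_9^6 = exp(2*pi*i*6/9) = exp(-2*I*pi/3).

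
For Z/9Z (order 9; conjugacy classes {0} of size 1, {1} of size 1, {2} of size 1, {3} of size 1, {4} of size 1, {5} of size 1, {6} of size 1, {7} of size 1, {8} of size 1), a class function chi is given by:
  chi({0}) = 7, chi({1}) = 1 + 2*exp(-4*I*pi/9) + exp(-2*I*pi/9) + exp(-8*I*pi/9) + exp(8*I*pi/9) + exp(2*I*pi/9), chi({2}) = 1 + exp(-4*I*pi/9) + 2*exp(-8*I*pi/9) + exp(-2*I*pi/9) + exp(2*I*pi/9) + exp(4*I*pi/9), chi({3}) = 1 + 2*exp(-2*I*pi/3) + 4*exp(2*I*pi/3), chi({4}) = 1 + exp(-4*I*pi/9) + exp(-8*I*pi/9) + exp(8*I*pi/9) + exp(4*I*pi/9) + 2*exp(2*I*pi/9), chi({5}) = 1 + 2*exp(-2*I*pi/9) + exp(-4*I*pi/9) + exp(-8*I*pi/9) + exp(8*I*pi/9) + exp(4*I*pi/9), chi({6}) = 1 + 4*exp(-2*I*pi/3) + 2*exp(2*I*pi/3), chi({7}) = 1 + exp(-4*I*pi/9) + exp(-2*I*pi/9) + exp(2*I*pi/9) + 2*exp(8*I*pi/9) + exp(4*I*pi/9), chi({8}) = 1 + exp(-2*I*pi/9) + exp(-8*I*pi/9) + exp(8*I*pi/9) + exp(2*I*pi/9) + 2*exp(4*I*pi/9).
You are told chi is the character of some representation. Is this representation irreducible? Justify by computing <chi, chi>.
Not irreducible (reducible): <chi, chi> = 9 > 1.

Proof sketch: <chi, chi> = (1/|G|) sum_C |C| * |chi(C)|^2 = (1/9)[1*|7|^2 + 1*|1 + 2*exp(-4*I*pi/9) + exp(-2*I*pi/9) + exp(-8*I*pi/9) + exp(8*I*pi/9) + exp(2*I*pi/9)|^2 + 1*|1 + exp(-4*I*pi/9) + 2*exp(-8*I*pi/9) + exp(-2*I*pi/9) + exp(2*I*pi/9) + exp(4*I*pi/9)|^2 + 1*|1 + 2*exp(-2*I*pi/3) + 4*exp(2*I*pi/3)|^2 + 1*|1 + exp(-4*I*pi/9) + exp(-8*I*pi/9) + exp(8*I*pi/9) + exp(4*I*pi/9) + 2*exp(2*I*pi/9)|^2 + 1*|1 + 2*exp(-2*I*pi/9) + exp(-4*I*pi/9) + exp(-8*I*pi/9) + exp(8*I*pi/9) + exp(4*I*pi/9)|^2 + 1*|1 + 4*exp(-2*I*pi/3) + 2*exp(2*I*pi/3)|^2 + 1*|1 + exp(-4*I*pi/9) + exp(-2*I*pi/9) + exp(2*I*pi/9) + 2*exp(8*I*pi/9) + exp(4*I*pi/9)|^2 + 1*|1 + exp(-2*I*pi/9) + exp(-8*I*pi/9) + exp(8*I*pi/9) + exp(2*I*pi/9) + 2*exp(4*I*pi/9)|^2]
  = (1/9)[(49) + (9 + 6*exp(-2*I*pi/3) + 5*exp(-4*I*pi/9) + 5*exp(-2*I*pi/9) + 4*exp(-8*I*pi/9) + 4*exp(8*I*pi/9) + 5*exp(2*I*pi/9) + 5*exp(4*I*pi/9) + 6*exp(2*I*pi/3)) + (9 + 6*exp(-2*I*pi/3) + 5*exp(-4*I*pi/9) + 4*exp(-2*I*pi/9) + 5*exp(-8*I*pi/9) + 5*exp(8*I*pi/9) + 4*exp(2*I*pi/9) + 5*exp(4*I*pi/9) + 6*exp(2*I*pi/3)) + (7) + (9 + 6*exp(-2*I*pi/3) + 4*exp(-4*I*pi/9) + 5*exp(-2*I*pi/9) + 5*exp(-8*I*pi/9) + 5*exp(8*I*pi/9) + 5*exp(2*I*pi/9) + 4*exp(4*I*pi/9) + 6*exp(2*I*pi/3)) + (9 + 6*exp(-2*I*pi/3) + 4*exp(-4*I*pi/9) + 5*exp(-2*I*pi/9) + 5*exp(-8*I*pi/9) + 5*exp(8*I*pi/9) + 5*exp(2*I*pi/9) + 4*exp(4*I*pi/9) + 6*exp(2*I*pi/3)) + (7) + (9 + 6*exp(-2*I*pi/3) + 5*exp(-4*I*pi/9) + 4*exp(-2*I*pi/9) + 5*exp(-8*I*pi/9) + 5*exp(8*I*pi/9) + 4*exp(2*I*pi/9) + 5*exp(4*I*pi/9) + 6*exp(2*I*pi/3)) + (9 + 6*exp(-2*I*pi/3) + 5*exp(-4*I*pi/9) + 5*exp(-2*I*pi/9) + 4*exp(-8*I*pi/9) + 4*exp(8*I*pi/9) + 5*exp(2*I*pi/9) + 5*exp(4*I*pi/9) + 6*exp(2*I*pi/3))] = 81/9 = 9.
(Exp terms are combined using exp(i*s)*conj(exp(i*t)) = exp(i*(s-t)), and sums of them are collapsed using the identity that for every m > 1 the m distinct m-th roots of unity sum to 0, e.g. 1 + exp(2*I*pi/3) + exp(-2*I*pi/3) = 0.)
A character is irreducible iff <chi, chi> = 1, so this representation is reducible.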